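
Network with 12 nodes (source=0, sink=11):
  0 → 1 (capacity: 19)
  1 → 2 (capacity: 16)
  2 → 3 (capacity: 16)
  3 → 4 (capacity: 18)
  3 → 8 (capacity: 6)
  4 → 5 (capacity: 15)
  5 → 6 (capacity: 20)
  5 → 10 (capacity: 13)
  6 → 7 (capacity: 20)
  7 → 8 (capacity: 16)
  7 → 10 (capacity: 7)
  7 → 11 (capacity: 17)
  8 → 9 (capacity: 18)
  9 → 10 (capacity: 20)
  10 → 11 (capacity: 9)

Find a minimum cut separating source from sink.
Min cut value = 16, edges: (2,3)

Min cut value: 16
Partition: S = [0, 1, 2], T = [3, 4, 5, 6, 7, 8, 9, 10, 11]
Cut edges: (2,3)

By max-flow min-cut theorem, max flow = min cut = 16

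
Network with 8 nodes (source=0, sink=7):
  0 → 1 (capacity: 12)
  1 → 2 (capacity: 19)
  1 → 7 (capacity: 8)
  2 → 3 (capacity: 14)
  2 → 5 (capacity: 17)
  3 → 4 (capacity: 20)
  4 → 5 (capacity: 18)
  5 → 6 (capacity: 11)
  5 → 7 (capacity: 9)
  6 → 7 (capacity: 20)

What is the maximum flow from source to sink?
Maximum flow = 12

Max flow: 12

Flow assignment:
  0 → 1: 12/12
  1 → 2: 4/19
  1 → 7: 8/8
  2 → 5: 4/17
  5 → 7: 4/9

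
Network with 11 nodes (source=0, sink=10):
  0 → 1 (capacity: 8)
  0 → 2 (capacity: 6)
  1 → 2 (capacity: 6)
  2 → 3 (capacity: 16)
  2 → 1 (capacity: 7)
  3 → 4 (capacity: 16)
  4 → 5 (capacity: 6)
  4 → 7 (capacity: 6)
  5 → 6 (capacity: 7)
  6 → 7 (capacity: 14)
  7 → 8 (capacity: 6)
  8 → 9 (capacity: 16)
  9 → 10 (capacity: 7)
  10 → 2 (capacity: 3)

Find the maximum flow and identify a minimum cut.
Max flow = 6, Min cut edges: (7,8)

Maximum flow: 6
Minimum cut: (7,8)
Partition: S = [0, 1, 2, 3, 4, 5, 6, 7], T = [8, 9, 10]

Max-flow min-cut theorem verified: both equal 6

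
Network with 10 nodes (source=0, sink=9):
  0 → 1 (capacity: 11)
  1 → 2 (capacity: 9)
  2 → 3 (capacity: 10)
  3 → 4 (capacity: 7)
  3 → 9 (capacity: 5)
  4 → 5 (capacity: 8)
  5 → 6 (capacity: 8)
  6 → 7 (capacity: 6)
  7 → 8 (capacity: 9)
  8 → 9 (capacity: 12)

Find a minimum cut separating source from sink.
Min cut value = 9, edges: (1,2)

Min cut value: 9
Partition: S = [0, 1], T = [2, 3, 4, 5, 6, 7, 8, 9]
Cut edges: (1,2)

By max-flow min-cut theorem, max flow = min cut = 9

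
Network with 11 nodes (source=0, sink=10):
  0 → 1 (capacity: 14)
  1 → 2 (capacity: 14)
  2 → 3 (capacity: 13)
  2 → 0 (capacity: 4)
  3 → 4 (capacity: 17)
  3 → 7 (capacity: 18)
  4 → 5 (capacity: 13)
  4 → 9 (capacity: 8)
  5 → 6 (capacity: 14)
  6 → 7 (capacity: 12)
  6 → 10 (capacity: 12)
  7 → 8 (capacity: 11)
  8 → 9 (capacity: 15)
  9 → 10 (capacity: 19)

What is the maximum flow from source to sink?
Maximum flow = 13

Max flow: 13

Flow assignment:
  0 → 1: 13/14
  1 → 2: 13/14
  2 → 3: 13/13
  3 → 4: 13/17
  4 → 5: 5/13
  4 → 9: 8/8
  5 → 6: 5/14
  6 → 10: 5/12
  9 → 10: 8/19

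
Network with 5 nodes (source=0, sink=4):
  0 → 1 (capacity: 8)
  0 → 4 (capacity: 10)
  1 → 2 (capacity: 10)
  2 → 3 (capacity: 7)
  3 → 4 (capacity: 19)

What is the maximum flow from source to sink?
Maximum flow = 17

Max flow: 17

Flow assignment:
  0 → 1: 7/8
  0 → 4: 10/10
  1 → 2: 7/10
  2 → 3: 7/7
  3 → 4: 7/19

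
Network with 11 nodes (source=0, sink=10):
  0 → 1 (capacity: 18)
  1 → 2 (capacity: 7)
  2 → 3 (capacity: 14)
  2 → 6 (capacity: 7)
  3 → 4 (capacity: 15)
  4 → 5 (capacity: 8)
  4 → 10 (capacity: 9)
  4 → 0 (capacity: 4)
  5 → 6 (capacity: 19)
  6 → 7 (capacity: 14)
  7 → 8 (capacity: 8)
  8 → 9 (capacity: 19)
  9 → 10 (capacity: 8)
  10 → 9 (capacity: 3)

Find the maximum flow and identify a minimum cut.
Max flow = 7, Min cut edges: (1,2)

Maximum flow: 7
Minimum cut: (1,2)
Partition: S = [0, 1], T = [2, 3, 4, 5, 6, 7, 8, 9, 10]

Max-flow min-cut theorem verified: both equal 7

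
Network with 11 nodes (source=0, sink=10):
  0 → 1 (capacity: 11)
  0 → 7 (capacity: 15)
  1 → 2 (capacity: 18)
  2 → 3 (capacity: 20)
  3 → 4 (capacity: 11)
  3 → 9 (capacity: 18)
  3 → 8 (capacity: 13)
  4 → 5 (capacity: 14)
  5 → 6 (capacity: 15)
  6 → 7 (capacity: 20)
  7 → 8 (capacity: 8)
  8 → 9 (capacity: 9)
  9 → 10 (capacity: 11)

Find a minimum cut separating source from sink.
Min cut value = 11, edges: (9,10)

Min cut value: 11
Partition: S = [0, 1, 2, 3, 4, 5, 6, 7, 8, 9], T = [10]
Cut edges: (9,10)

By max-flow min-cut theorem, max flow = min cut = 11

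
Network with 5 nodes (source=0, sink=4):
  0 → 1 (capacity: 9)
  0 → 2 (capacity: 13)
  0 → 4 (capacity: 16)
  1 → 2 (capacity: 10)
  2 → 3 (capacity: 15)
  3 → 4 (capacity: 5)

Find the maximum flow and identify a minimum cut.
Max flow = 21, Min cut edges: (0,4), (3,4)

Maximum flow: 21
Minimum cut: (0,4), (3,4)
Partition: S = [0, 1, 2, 3], T = [4]

Max-flow min-cut theorem verified: both equal 21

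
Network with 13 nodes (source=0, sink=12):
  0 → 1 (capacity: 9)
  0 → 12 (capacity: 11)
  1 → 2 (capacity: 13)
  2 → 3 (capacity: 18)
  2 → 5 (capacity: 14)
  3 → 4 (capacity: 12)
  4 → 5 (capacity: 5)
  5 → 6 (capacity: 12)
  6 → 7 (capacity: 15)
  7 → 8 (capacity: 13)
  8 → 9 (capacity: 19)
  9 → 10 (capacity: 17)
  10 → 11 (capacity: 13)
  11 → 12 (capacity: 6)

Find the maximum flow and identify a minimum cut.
Max flow = 17, Min cut edges: (0,12), (11,12)

Maximum flow: 17
Minimum cut: (0,12), (11,12)
Partition: S = [0, 1, 2, 3, 4, 5, 6, 7, 8, 9, 10, 11], T = [12]

Max-flow min-cut theorem verified: both equal 17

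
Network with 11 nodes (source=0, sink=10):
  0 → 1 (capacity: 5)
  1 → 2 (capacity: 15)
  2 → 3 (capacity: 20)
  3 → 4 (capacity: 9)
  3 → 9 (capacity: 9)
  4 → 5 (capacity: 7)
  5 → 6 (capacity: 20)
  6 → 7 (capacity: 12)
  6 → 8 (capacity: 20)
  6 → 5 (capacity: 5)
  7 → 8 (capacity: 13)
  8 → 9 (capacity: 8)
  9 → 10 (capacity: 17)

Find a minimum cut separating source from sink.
Min cut value = 5, edges: (0,1)

Min cut value: 5
Partition: S = [0], T = [1, 2, 3, 4, 5, 6, 7, 8, 9, 10]
Cut edges: (0,1)

By max-flow min-cut theorem, max flow = min cut = 5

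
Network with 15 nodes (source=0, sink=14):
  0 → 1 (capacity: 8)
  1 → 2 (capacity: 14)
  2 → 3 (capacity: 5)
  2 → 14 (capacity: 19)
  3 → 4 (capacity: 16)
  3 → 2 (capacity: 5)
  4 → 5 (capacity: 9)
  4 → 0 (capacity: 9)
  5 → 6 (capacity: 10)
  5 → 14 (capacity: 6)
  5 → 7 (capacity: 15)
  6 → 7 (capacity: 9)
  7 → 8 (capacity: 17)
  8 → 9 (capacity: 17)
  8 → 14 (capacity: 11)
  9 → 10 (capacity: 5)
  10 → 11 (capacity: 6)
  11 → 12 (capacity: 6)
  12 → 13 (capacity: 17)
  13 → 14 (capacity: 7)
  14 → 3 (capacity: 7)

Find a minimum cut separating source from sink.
Min cut value = 8, edges: (0,1)

Min cut value: 8
Partition: S = [0], T = [1, 2, 3, 4, 5, 6, 7, 8, 9, 10, 11, 12, 13, 14]
Cut edges: (0,1)

By max-flow min-cut theorem, max flow = min cut = 8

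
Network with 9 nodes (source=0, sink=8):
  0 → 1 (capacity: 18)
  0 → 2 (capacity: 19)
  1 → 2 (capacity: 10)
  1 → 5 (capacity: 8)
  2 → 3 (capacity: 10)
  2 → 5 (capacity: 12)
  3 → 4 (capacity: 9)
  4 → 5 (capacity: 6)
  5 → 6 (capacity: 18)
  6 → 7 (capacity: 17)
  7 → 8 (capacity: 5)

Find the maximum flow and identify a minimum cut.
Max flow = 5, Min cut edges: (7,8)

Maximum flow: 5
Minimum cut: (7,8)
Partition: S = [0, 1, 2, 3, 4, 5, 6, 7], T = [8]

Max-flow min-cut theorem verified: both equal 5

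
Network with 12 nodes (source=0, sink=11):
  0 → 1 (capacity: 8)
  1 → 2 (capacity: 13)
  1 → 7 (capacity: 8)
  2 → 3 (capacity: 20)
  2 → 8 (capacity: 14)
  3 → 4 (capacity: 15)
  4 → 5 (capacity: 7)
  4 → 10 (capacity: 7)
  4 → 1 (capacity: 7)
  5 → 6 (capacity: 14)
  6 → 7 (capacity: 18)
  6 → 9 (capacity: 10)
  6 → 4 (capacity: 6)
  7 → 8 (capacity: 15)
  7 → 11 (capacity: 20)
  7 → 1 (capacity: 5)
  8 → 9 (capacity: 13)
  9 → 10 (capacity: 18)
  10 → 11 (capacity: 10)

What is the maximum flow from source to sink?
Maximum flow = 8

Max flow: 8

Flow assignment:
  0 → 1: 8/8
  1 → 7: 8/8
  7 → 11: 8/20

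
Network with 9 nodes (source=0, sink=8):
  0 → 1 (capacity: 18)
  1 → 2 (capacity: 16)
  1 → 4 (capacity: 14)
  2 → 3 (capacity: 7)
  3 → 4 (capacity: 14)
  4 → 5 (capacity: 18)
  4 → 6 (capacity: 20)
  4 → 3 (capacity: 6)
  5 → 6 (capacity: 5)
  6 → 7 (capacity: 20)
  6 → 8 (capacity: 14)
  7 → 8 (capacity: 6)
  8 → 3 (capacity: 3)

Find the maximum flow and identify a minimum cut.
Max flow = 18, Min cut edges: (0,1)

Maximum flow: 18
Minimum cut: (0,1)
Partition: S = [0], T = [1, 2, 3, 4, 5, 6, 7, 8]

Max-flow min-cut theorem verified: both equal 18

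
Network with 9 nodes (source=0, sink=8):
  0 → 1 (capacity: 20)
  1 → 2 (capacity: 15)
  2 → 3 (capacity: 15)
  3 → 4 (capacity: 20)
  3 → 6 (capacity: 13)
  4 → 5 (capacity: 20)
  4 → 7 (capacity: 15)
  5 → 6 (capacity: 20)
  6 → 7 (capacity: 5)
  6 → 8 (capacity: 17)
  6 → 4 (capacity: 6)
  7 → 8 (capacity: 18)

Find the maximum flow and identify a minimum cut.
Max flow = 15, Min cut edges: (2,3)

Maximum flow: 15
Minimum cut: (2,3)
Partition: S = [0, 1, 2], T = [3, 4, 5, 6, 7, 8]

Max-flow min-cut theorem verified: both equal 15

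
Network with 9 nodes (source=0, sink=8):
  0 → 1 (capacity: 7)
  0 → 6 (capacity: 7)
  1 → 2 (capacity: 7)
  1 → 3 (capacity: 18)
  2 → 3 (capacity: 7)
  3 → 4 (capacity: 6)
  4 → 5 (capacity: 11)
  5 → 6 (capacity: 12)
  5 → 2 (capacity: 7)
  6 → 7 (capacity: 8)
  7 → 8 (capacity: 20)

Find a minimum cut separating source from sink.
Min cut value = 8, edges: (6,7)

Min cut value: 8
Partition: S = [0, 1, 2, 3, 4, 5, 6], T = [7, 8]
Cut edges: (6,7)

By max-flow min-cut theorem, max flow = min cut = 8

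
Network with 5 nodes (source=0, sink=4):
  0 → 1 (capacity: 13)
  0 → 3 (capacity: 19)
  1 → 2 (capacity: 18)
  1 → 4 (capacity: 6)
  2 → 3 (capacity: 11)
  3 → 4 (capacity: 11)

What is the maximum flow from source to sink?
Maximum flow = 17

Max flow: 17

Flow assignment:
  0 → 1: 13/13
  0 → 3: 4/19
  1 → 2: 7/18
  1 → 4: 6/6
  2 → 3: 7/11
  3 → 4: 11/11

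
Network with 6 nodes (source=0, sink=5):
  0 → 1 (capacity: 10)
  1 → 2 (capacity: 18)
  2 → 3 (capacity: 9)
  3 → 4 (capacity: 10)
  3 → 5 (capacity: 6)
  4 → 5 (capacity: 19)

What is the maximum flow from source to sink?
Maximum flow = 9

Max flow: 9

Flow assignment:
  0 → 1: 9/10
  1 → 2: 9/18
  2 → 3: 9/9
  3 → 4: 3/10
  3 → 5: 6/6
  4 → 5: 3/19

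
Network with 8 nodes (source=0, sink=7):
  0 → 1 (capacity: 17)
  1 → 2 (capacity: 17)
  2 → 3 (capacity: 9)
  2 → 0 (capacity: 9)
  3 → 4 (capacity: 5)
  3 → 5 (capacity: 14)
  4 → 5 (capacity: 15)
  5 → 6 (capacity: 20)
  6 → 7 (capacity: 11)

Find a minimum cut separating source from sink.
Min cut value = 9, edges: (2,3)

Min cut value: 9
Partition: S = [0, 1, 2], T = [3, 4, 5, 6, 7]
Cut edges: (2,3)

By max-flow min-cut theorem, max flow = min cut = 9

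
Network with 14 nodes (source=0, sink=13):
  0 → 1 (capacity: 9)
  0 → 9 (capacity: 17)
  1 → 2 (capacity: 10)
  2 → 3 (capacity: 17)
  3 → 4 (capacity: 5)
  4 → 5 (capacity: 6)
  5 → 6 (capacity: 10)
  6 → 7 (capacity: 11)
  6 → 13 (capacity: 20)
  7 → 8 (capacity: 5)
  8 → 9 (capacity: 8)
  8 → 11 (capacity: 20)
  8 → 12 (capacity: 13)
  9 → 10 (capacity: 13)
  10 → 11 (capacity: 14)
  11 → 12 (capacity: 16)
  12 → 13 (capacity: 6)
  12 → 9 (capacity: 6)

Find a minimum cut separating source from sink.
Min cut value = 11, edges: (3,4), (12,13)

Min cut value: 11
Partition: S = [0, 1, 2, 3, 7, 8, 9, 10, 11, 12], T = [4, 5, 6, 13]
Cut edges: (3,4), (12,13)

By max-flow min-cut theorem, max flow = min cut = 11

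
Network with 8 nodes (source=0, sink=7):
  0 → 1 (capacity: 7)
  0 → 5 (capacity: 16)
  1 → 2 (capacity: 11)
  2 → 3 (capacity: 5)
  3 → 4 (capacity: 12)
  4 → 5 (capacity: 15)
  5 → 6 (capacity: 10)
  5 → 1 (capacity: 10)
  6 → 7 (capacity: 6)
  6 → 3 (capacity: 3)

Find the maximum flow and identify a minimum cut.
Max flow = 6, Min cut edges: (6,7)

Maximum flow: 6
Minimum cut: (6,7)
Partition: S = [0, 1, 2, 3, 4, 5, 6], T = [7]

Max-flow min-cut theorem verified: both equal 6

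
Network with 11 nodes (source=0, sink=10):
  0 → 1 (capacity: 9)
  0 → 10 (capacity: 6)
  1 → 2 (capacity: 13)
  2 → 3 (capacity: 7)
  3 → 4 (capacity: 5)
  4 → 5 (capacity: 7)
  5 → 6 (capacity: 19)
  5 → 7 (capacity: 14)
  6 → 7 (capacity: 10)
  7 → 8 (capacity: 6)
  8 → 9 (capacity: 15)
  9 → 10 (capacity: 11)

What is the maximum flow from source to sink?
Maximum flow = 11

Max flow: 11

Flow assignment:
  0 → 1: 5/9
  0 → 10: 6/6
  1 → 2: 5/13
  2 → 3: 5/7
  3 → 4: 5/5
  4 → 5: 5/7
  5 → 7: 5/14
  7 → 8: 5/6
  8 → 9: 5/15
  9 → 10: 5/11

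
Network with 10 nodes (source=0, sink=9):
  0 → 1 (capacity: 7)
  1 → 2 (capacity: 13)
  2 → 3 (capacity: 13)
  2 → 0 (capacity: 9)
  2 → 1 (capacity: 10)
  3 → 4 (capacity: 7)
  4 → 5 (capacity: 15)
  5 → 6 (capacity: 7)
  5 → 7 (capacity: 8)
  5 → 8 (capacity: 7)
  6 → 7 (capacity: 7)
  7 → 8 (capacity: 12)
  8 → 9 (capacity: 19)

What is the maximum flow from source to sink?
Maximum flow = 7

Max flow: 7

Flow assignment:
  0 → 1: 7/7
  1 → 2: 7/13
  2 → 3: 7/13
  3 → 4: 7/7
  4 → 5: 7/15
  5 → 8: 7/7
  8 → 9: 7/19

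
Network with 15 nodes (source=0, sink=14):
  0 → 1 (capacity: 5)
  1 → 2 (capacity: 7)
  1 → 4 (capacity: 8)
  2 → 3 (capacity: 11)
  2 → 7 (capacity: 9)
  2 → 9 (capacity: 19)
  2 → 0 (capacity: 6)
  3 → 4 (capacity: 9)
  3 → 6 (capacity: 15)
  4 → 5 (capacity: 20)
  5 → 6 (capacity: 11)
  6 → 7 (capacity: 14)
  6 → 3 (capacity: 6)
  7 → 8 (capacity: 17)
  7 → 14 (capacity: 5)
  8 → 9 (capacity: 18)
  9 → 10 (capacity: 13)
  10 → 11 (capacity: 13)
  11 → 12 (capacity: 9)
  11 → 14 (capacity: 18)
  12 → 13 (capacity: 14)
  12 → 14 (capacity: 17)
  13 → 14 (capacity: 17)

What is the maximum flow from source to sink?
Maximum flow = 5

Max flow: 5

Flow assignment:
  0 → 1: 5/5
  1 → 2: 5/7
  2 → 7: 5/9
  7 → 14: 5/5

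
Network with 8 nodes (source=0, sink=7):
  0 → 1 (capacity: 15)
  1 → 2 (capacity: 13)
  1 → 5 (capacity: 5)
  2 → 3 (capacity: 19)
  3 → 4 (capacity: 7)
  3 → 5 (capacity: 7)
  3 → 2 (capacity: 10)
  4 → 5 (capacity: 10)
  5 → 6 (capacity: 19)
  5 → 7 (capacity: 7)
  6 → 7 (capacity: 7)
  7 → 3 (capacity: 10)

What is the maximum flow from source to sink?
Maximum flow = 14

Max flow: 14

Flow assignment:
  0 → 1: 14/15
  1 → 2: 10/13
  1 → 5: 4/5
  2 → 3: 10/19
  3 → 4: 3/7
  3 → 5: 7/7
  4 → 5: 3/10
  5 → 6: 7/19
  5 → 7: 7/7
  6 → 7: 7/7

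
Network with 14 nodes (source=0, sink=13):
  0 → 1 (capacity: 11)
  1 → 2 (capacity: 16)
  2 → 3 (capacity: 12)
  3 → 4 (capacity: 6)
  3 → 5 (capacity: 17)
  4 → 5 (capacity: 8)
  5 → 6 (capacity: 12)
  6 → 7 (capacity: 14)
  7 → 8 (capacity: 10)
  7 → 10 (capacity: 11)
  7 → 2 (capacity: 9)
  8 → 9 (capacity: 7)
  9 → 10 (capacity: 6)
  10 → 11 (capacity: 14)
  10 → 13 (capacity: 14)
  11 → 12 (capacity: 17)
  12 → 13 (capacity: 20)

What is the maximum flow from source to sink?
Maximum flow = 11

Max flow: 11

Flow assignment:
  0 → 1: 11/11
  1 → 2: 11/16
  2 → 3: 11/12
  3 → 5: 11/17
  5 → 6: 11/12
  6 → 7: 11/14
  7 → 10: 11/11
  10 → 13: 11/14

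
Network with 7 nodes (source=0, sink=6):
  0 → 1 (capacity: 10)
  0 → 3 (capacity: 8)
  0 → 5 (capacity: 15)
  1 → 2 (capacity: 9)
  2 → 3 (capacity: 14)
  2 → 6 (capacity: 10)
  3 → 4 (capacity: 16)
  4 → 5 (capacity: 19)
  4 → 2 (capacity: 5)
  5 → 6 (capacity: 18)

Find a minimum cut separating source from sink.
Min cut value = 28, edges: (2,6), (5,6)

Min cut value: 28
Partition: S = [0, 1, 2, 3, 4, 5], T = [6]
Cut edges: (2,6), (5,6)

By max-flow min-cut theorem, max flow = min cut = 28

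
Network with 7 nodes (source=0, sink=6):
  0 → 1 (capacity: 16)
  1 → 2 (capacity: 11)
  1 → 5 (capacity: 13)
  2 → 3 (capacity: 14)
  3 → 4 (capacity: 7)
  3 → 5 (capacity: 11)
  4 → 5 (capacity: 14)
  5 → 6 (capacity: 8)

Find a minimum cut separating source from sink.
Min cut value = 8, edges: (5,6)

Min cut value: 8
Partition: S = [0, 1, 2, 3, 4, 5], T = [6]
Cut edges: (5,6)

By max-flow min-cut theorem, max flow = min cut = 8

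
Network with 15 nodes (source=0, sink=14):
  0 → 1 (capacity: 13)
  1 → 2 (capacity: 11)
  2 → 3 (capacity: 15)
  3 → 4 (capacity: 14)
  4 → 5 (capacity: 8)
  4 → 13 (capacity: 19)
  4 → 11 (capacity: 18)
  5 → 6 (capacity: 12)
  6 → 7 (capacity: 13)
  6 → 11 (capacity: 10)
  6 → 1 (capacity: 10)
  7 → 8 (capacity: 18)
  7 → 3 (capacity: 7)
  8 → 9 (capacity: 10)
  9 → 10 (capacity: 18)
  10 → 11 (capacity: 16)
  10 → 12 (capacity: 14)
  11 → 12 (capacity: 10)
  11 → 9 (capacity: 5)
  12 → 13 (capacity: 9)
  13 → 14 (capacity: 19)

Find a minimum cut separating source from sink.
Min cut value = 11, edges: (1,2)

Min cut value: 11
Partition: S = [0, 1], T = [2, 3, 4, 5, 6, 7, 8, 9, 10, 11, 12, 13, 14]
Cut edges: (1,2)

By max-flow min-cut theorem, max flow = min cut = 11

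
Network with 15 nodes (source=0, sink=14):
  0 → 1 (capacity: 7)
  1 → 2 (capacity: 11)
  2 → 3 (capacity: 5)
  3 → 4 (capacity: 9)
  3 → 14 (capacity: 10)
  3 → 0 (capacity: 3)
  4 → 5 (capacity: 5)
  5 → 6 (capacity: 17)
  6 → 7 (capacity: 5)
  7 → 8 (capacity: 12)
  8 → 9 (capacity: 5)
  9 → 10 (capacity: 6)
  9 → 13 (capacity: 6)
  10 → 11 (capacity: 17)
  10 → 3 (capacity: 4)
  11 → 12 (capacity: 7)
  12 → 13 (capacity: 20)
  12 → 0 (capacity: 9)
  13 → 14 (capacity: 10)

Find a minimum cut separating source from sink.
Min cut value = 5, edges: (2,3)

Min cut value: 5
Partition: S = [0, 1, 2], T = [3, 4, 5, 6, 7, 8, 9, 10, 11, 12, 13, 14]
Cut edges: (2,3)

By max-flow min-cut theorem, max flow = min cut = 5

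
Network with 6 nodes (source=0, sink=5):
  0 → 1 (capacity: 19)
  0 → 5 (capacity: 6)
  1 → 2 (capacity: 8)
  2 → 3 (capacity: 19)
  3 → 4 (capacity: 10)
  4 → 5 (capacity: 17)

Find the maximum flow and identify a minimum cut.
Max flow = 14, Min cut edges: (0,5), (1,2)

Maximum flow: 14
Minimum cut: (0,5), (1,2)
Partition: S = [0, 1], T = [2, 3, 4, 5]

Max-flow min-cut theorem verified: both equal 14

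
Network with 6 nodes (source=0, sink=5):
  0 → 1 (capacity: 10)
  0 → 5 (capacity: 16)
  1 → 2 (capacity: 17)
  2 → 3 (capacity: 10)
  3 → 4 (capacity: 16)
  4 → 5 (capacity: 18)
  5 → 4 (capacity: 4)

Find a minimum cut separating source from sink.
Min cut value = 26, edges: (0,5), (2,3)

Min cut value: 26
Partition: S = [0, 1, 2], T = [3, 4, 5]
Cut edges: (0,5), (2,3)

By max-flow min-cut theorem, max flow = min cut = 26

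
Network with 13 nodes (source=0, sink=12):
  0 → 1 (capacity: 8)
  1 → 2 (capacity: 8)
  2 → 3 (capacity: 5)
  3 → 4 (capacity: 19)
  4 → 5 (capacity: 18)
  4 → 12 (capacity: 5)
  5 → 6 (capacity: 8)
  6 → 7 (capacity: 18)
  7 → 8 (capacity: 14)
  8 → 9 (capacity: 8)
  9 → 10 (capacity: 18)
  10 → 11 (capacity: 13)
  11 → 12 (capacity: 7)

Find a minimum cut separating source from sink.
Min cut value = 5, edges: (2,3)

Min cut value: 5
Partition: S = [0, 1, 2], T = [3, 4, 5, 6, 7, 8, 9, 10, 11, 12]
Cut edges: (2,3)

By max-flow min-cut theorem, max flow = min cut = 5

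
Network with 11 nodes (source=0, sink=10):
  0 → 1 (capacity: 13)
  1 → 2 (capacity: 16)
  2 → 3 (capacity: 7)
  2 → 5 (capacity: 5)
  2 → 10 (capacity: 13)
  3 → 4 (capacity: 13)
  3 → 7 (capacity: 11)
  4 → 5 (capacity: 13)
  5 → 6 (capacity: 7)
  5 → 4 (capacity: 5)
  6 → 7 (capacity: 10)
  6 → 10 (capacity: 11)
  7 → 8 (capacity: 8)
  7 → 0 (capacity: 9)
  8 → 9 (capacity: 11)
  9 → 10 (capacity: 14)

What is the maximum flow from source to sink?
Maximum flow = 13

Max flow: 13

Flow assignment:
  0 → 1: 13/13
  1 → 2: 13/16
  2 → 10: 13/13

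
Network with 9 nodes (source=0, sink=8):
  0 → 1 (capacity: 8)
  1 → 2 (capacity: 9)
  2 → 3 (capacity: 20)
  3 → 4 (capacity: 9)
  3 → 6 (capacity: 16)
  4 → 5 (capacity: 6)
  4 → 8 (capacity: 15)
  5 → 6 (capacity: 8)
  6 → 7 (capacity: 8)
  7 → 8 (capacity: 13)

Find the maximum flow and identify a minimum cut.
Max flow = 8, Min cut edges: (0,1)

Maximum flow: 8
Minimum cut: (0,1)
Partition: S = [0], T = [1, 2, 3, 4, 5, 6, 7, 8]

Max-flow min-cut theorem verified: both equal 8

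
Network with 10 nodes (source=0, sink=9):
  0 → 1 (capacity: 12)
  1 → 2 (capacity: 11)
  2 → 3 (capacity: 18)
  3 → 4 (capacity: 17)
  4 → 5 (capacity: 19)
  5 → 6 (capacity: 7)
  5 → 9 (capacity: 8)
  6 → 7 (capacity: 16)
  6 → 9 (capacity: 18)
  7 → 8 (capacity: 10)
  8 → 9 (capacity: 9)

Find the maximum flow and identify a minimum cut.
Max flow = 11, Min cut edges: (1,2)

Maximum flow: 11
Minimum cut: (1,2)
Partition: S = [0, 1], T = [2, 3, 4, 5, 6, 7, 8, 9]

Max-flow min-cut theorem verified: both equal 11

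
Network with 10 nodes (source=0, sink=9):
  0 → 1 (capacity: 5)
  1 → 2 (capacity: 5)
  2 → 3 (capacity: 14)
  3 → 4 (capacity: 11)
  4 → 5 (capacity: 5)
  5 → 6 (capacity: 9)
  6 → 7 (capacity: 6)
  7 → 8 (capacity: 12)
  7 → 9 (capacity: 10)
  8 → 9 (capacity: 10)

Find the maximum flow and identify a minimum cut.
Max flow = 5, Min cut edges: (4,5)

Maximum flow: 5
Minimum cut: (4,5)
Partition: S = [0, 1, 2, 3, 4], T = [5, 6, 7, 8, 9]

Max-flow min-cut theorem verified: both equal 5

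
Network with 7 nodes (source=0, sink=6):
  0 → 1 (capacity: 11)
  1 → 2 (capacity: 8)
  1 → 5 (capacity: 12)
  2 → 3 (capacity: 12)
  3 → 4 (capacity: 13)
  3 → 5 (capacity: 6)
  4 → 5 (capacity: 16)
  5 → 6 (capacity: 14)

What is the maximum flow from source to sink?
Maximum flow = 11

Max flow: 11

Flow assignment:
  0 → 1: 11/11
  1 → 5: 11/12
  5 → 6: 11/14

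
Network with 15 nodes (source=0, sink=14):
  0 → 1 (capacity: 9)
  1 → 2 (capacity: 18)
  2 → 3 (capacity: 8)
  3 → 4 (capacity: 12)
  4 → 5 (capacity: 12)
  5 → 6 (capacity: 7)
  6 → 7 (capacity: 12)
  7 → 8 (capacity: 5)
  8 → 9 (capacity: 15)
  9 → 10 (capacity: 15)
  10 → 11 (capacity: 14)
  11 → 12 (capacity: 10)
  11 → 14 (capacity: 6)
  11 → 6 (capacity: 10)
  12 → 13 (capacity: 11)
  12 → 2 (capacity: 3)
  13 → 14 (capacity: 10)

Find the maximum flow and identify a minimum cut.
Max flow = 5, Min cut edges: (7,8)

Maximum flow: 5
Minimum cut: (7,8)
Partition: S = [0, 1, 2, 3, 4, 5, 6, 7], T = [8, 9, 10, 11, 12, 13, 14]

Max-flow min-cut theorem verified: both equal 5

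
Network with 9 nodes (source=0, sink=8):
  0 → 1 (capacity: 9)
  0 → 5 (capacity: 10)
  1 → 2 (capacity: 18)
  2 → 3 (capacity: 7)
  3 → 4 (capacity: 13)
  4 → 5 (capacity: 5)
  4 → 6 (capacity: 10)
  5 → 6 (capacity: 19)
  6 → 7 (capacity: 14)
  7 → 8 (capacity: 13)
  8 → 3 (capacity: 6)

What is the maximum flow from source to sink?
Maximum flow = 13

Max flow: 13

Flow assignment:
  0 → 1: 7/9
  0 → 5: 6/10
  1 → 2: 7/18
  2 → 3: 7/7
  3 → 4: 7/13
  4 → 5: 3/5
  4 → 6: 4/10
  5 → 6: 9/19
  6 → 7: 13/14
  7 → 8: 13/13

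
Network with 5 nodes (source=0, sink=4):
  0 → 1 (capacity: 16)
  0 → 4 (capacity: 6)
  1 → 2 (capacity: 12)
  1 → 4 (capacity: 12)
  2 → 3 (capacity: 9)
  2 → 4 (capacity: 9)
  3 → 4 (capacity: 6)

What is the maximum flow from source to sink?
Maximum flow = 22

Max flow: 22

Flow assignment:
  0 → 1: 16/16
  0 → 4: 6/6
  1 → 2: 4/12
  1 → 4: 12/12
  2 → 4: 4/9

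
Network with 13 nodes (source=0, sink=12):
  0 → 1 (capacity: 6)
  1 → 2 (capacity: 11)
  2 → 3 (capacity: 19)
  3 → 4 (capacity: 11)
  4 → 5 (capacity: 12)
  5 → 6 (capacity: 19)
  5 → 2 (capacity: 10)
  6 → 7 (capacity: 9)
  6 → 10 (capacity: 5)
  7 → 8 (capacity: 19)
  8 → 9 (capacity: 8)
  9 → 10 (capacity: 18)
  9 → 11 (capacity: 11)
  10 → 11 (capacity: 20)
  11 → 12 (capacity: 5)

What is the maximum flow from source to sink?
Maximum flow = 5

Max flow: 5

Flow assignment:
  0 → 1: 5/6
  1 → 2: 5/11
  2 → 3: 6/19
  3 → 4: 6/11
  4 → 5: 6/12
  5 → 6: 5/19
  5 → 2: 1/10
  6 → 7: 1/9
  6 → 10: 4/5
  7 → 8: 1/19
  8 → 9: 1/8
  9 → 10: 1/18
  10 → 11: 5/20
  11 → 12: 5/5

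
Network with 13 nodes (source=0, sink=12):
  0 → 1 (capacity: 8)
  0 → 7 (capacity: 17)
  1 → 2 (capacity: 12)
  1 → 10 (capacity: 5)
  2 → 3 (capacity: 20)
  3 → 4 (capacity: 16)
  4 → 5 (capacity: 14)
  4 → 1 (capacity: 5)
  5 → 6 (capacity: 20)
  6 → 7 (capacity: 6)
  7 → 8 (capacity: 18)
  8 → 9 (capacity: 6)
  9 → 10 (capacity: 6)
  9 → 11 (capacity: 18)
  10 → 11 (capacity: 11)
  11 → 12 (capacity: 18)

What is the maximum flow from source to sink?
Maximum flow = 11

Max flow: 11

Flow assignment:
  0 → 1: 5/8
  0 → 7: 6/17
  1 → 10: 5/5
  7 → 8: 6/18
  8 → 9: 6/6
  9 → 11: 6/18
  10 → 11: 5/11
  11 → 12: 11/18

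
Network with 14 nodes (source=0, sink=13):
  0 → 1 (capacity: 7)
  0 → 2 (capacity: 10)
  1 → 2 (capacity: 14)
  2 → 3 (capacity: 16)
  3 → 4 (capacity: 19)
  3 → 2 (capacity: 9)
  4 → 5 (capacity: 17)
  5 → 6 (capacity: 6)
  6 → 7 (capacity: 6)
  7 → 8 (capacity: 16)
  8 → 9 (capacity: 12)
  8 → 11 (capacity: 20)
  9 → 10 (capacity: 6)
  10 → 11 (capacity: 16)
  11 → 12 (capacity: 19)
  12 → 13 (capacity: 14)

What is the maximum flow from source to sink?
Maximum flow = 6

Max flow: 6

Flow assignment:
  0 → 1: 6/7
  1 → 2: 6/14
  2 → 3: 6/16
  3 → 4: 6/19
  4 → 5: 6/17
  5 → 6: 6/6
  6 → 7: 6/6
  7 → 8: 6/16
  8 → 11: 6/20
  11 → 12: 6/19
  12 → 13: 6/14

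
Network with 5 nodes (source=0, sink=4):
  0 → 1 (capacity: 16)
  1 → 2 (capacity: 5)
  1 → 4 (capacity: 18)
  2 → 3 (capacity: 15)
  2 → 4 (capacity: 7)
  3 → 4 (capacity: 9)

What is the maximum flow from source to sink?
Maximum flow = 16

Max flow: 16

Flow assignment:
  0 → 1: 16/16
  1 → 4: 16/18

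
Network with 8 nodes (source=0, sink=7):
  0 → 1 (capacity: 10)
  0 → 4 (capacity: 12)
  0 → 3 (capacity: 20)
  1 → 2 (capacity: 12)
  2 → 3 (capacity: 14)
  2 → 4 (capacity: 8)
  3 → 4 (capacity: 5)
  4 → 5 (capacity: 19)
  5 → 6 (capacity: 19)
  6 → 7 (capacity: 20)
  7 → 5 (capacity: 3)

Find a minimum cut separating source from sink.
Min cut value = 19, edges: (5,6)

Min cut value: 19
Partition: S = [0, 1, 2, 3, 4, 5], T = [6, 7]
Cut edges: (5,6)

By max-flow min-cut theorem, max flow = min cut = 19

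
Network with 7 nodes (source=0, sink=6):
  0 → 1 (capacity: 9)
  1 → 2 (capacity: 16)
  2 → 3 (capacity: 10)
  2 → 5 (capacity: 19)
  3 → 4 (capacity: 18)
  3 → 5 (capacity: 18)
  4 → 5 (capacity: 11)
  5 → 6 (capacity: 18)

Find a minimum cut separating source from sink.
Min cut value = 9, edges: (0,1)

Min cut value: 9
Partition: S = [0], T = [1, 2, 3, 4, 5, 6]
Cut edges: (0,1)

By max-flow min-cut theorem, max flow = min cut = 9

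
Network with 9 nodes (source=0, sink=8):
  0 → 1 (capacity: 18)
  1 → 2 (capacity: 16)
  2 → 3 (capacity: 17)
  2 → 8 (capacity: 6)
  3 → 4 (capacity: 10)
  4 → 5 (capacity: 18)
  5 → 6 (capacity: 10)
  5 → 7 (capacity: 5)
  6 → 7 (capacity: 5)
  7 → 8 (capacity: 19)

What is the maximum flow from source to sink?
Maximum flow = 16

Max flow: 16

Flow assignment:
  0 → 1: 16/18
  1 → 2: 16/16
  2 → 3: 10/17
  2 → 8: 6/6
  3 → 4: 10/10
  4 → 5: 10/18
  5 → 6: 5/10
  5 → 7: 5/5
  6 → 7: 5/5
  7 → 8: 10/19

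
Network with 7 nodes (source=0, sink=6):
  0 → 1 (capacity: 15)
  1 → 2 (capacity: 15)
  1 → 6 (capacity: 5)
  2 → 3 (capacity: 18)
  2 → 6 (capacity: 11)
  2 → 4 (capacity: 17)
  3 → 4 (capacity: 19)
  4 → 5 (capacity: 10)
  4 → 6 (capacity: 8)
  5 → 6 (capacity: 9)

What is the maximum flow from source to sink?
Maximum flow = 15

Max flow: 15

Flow assignment:
  0 → 1: 15/15
  1 → 2: 10/15
  1 → 6: 5/5
  2 → 6: 10/11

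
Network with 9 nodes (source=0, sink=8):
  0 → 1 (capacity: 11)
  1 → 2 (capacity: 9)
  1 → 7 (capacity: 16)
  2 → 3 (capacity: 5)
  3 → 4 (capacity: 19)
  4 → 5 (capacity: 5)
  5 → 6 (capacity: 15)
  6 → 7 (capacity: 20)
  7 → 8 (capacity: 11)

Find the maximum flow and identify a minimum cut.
Max flow = 11, Min cut edges: (7,8)

Maximum flow: 11
Minimum cut: (7,8)
Partition: S = [0, 1, 2, 3, 4, 5, 6, 7], T = [8]

Max-flow min-cut theorem verified: both equal 11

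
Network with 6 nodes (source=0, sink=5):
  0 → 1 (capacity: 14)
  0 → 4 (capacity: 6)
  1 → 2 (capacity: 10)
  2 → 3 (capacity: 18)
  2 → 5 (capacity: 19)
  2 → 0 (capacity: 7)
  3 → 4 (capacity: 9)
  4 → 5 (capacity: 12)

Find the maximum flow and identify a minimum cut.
Max flow = 16, Min cut edges: (0,4), (1,2)

Maximum flow: 16
Minimum cut: (0,4), (1,2)
Partition: S = [0, 1], T = [2, 3, 4, 5]

Max-flow min-cut theorem verified: both equal 16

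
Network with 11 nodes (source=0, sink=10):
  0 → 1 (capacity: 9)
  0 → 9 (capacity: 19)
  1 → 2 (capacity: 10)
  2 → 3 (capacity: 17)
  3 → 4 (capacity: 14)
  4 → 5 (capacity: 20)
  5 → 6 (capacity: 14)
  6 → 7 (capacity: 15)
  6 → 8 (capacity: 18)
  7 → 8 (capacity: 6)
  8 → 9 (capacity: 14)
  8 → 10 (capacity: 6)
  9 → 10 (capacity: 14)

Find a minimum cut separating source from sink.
Min cut value = 20, edges: (8,10), (9,10)

Min cut value: 20
Partition: S = [0, 1, 2, 3, 4, 5, 6, 7, 8, 9], T = [10]
Cut edges: (8,10), (9,10)

By max-flow min-cut theorem, max flow = min cut = 20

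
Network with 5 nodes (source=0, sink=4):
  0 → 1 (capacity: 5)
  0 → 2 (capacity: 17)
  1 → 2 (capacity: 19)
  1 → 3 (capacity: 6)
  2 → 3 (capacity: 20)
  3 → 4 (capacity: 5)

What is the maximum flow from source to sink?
Maximum flow = 5

Max flow: 5

Flow assignment:
  0 → 2: 5/17
  2 → 3: 5/20
  3 → 4: 5/5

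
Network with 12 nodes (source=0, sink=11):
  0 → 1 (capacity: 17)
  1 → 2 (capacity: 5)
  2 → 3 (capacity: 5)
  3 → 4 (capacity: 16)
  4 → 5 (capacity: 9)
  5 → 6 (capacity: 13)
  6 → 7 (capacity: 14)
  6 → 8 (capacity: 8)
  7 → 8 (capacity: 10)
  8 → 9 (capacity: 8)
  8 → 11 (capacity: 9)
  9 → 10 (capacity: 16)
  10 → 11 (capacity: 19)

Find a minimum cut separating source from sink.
Min cut value = 5, edges: (2,3)

Min cut value: 5
Partition: S = [0, 1, 2], T = [3, 4, 5, 6, 7, 8, 9, 10, 11]
Cut edges: (2,3)

By max-flow min-cut theorem, max flow = min cut = 5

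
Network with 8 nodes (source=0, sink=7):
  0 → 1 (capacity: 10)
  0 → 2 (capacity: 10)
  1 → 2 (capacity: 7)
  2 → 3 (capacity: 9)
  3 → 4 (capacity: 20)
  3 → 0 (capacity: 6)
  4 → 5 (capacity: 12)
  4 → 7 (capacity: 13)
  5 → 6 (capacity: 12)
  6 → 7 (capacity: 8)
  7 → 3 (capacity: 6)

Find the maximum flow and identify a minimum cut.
Max flow = 9, Min cut edges: (2,3)

Maximum flow: 9
Minimum cut: (2,3)
Partition: S = [0, 1, 2], T = [3, 4, 5, 6, 7]

Max-flow min-cut theorem verified: both equal 9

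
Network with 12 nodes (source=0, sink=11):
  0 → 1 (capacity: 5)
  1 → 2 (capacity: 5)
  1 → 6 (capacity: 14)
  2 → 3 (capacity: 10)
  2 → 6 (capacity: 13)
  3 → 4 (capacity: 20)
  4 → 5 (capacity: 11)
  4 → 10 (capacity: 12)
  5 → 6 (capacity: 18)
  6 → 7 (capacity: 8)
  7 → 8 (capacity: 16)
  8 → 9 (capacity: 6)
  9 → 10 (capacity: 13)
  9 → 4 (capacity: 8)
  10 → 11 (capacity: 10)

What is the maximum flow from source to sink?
Maximum flow = 5

Max flow: 5

Flow assignment:
  0 → 1: 5/5
  1 → 2: 5/5
  2 → 3: 5/10
  3 → 4: 5/20
  4 → 10: 5/12
  10 → 11: 5/10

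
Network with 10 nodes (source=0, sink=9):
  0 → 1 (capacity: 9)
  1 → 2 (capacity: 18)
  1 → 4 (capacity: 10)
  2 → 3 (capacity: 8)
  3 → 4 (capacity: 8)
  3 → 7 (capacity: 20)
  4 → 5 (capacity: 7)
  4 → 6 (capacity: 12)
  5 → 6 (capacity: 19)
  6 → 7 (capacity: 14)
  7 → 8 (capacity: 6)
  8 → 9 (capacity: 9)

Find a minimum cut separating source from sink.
Min cut value = 6, edges: (7,8)

Min cut value: 6
Partition: S = [0, 1, 2, 3, 4, 5, 6, 7], T = [8, 9]
Cut edges: (7,8)

By max-flow min-cut theorem, max flow = min cut = 6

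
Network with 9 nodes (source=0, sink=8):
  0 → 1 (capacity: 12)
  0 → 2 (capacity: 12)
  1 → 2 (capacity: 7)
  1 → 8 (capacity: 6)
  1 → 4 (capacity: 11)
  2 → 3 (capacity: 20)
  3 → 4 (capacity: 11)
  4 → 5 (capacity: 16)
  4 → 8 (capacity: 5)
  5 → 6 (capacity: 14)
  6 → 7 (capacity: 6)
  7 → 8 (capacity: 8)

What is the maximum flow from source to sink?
Maximum flow = 17

Max flow: 17

Flow assignment:
  0 → 1: 6/12
  0 → 2: 11/12
  1 → 8: 6/6
  2 → 3: 11/20
  3 → 4: 11/11
  4 → 5: 6/16
  4 → 8: 5/5
  5 → 6: 6/14
  6 → 7: 6/6
  7 → 8: 6/8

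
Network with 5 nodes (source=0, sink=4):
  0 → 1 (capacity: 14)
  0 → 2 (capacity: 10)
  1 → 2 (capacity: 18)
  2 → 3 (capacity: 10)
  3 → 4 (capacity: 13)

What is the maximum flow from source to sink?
Maximum flow = 10

Max flow: 10

Flow assignment:
  0 → 1: 10/14
  1 → 2: 10/18
  2 → 3: 10/10
  3 → 4: 10/13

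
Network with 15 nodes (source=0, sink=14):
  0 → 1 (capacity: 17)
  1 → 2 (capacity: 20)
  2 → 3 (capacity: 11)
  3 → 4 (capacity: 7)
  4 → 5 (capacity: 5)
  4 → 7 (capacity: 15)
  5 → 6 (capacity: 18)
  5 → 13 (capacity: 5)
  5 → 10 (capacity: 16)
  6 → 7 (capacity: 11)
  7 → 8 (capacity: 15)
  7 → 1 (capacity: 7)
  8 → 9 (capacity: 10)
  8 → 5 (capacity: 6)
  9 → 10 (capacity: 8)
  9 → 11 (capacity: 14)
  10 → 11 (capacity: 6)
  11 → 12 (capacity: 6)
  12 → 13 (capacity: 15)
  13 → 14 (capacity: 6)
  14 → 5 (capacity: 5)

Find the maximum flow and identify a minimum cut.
Max flow = 6, Min cut edges: (13,14)

Maximum flow: 6
Minimum cut: (13,14)
Partition: S = [0, 1, 2, 3, 4, 5, 6, 7, 8, 9, 10, 11, 12, 13], T = [14]

Max-flow min-cut theorem verified: both equal 6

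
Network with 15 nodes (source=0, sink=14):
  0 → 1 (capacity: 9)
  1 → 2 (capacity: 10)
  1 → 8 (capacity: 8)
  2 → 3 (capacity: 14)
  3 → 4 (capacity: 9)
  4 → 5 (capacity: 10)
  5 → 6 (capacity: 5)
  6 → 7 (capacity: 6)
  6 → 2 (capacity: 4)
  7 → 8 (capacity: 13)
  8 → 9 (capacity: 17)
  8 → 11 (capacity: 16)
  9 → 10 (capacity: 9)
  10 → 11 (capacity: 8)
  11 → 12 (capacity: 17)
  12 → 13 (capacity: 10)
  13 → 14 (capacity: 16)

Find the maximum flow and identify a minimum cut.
Max flow = 9, Min cut edges: (0,1)

Maximum flow: 9
Minimum cut: (0,1)
Partition: S = [0], T = [1, 2, 3, 4, 5, 6, 7, 8, 9, 10, 11, 12, 13, 14]

Max-flow min-cut theorem verified: both equal 9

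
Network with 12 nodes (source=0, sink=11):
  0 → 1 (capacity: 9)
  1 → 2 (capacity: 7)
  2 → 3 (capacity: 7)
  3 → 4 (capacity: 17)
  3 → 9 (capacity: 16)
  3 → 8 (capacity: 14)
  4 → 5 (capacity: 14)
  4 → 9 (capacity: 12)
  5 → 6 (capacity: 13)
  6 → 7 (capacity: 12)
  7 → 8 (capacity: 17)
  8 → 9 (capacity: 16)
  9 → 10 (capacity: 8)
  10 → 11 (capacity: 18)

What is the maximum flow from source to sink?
Maximum flow = 7

Max flow: 7

Flow assignment:
  0 → 1: 7/9
  1 → 2: 7/7
  2 → 3: 7/7
  3 → 9: 7/16
  9 → 10: 7/8
  10 → 11: 7/18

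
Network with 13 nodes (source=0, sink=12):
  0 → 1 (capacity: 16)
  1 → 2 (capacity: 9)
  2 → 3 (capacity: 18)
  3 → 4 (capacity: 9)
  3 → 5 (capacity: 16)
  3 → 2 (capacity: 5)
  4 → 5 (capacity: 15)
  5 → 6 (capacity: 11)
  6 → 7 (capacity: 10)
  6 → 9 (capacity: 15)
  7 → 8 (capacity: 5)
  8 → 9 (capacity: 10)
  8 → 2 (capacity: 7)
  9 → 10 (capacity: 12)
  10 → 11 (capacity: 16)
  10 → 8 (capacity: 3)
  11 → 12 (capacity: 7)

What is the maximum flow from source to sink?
Maximum flow = 7

Max flow: 7

Flow assignment:
  0 → 1: 7/16
  1 → 2: 7/9
  2 → 3: 9/18
  3 → 5: 9/16
  5 → 6: 9/11
  6 → 9: 9/15
  8 → 2: 2/7
  9 → 10: 9/12
  10 → 11: 7/16
  10 → 8: 2/3
  11 → 12: 7/7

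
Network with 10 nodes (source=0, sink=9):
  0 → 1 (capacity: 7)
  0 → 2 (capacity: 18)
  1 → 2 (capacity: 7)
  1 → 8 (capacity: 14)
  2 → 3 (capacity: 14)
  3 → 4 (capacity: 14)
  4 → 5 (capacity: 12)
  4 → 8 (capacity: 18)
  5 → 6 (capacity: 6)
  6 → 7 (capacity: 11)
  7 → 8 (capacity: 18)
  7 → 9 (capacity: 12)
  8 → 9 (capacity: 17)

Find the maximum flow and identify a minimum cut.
Max flow = 21, Min cut edges: (0,1), (3,4)

Maximum flow: 21
Minimum cut: (0,1), (3,4)
Partition: S = [0, 2, 3], T = [1, 4, 5, 6, 7, 8, 9]

Max-flow min-cut theorem verified: both equal 21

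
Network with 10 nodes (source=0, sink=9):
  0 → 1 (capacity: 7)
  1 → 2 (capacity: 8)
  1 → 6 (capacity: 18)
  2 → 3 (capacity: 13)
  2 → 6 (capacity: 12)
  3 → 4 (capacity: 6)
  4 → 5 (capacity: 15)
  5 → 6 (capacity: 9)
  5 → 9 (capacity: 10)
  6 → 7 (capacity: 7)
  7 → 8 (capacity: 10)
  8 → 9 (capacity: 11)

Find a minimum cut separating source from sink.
Min cut value = 7, edges: (0,1)

Min cut value: 7
Partition: S = [0], T = [1, 2, 3, 4, 5, 6, 7, 8, 9]
Cut edges: (0,1)

By max-flow min-cut theorem, max flow = min cut = 7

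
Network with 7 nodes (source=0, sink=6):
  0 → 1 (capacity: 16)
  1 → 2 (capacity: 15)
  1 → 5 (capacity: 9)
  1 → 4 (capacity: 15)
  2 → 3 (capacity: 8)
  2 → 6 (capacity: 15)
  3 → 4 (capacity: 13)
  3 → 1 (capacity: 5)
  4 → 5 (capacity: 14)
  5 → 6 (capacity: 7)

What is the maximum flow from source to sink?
Maximum flow = 16

Max flow: 16

Flow assignment:
  0 → 1: 16/16
  1 → 2: 15/15
  1 → 5: 1/9
  2 → 6: 15/15
  5 → 6: 1/7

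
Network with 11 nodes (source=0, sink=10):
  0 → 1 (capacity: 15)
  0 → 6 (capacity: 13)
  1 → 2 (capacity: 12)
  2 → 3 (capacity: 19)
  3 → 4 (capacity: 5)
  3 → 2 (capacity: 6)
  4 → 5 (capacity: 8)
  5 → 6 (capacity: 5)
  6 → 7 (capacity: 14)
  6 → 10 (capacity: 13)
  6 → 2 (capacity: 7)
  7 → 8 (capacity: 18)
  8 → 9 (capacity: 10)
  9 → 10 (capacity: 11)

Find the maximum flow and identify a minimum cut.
Max flow = 18, Min cut edges: (0,6), (5,6)

Maximum flow: 18
Minimum cut: (0,6), (5,6)
Partition: S = [0, 1, 2, 3, 4, 5], T = [6, 7, 8, 9, 10]

Max-flow min-cut theorem verified: both equal 18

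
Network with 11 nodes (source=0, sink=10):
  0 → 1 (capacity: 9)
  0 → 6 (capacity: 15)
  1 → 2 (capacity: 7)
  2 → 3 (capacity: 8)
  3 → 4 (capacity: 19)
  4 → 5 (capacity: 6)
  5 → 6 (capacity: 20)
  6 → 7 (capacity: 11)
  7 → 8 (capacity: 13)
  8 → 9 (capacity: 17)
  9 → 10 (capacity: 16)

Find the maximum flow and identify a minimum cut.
Max flow = 11, Min cut edges: (6,7)

Maximum flow: 11
Minimum cut: (6,7)
Partition: S = [0, 1, 2, 3, 4, 5, 6], T = [7, 8, 9, 10]

Max-flow min-cut theorem verified: both equal 11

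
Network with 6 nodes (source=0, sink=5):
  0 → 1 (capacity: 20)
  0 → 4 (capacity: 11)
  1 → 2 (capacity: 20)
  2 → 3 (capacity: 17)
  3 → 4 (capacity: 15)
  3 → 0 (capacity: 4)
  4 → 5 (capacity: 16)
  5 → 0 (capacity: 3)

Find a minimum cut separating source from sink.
Min cut value = 16, edges: (4,5)

Min cut value: 16
Partition: S = [0, 1, 2, 3, 4], T = [5]
Cut edges: (4,5)

By max-flow min-cut theorem, max flow = min cut = 16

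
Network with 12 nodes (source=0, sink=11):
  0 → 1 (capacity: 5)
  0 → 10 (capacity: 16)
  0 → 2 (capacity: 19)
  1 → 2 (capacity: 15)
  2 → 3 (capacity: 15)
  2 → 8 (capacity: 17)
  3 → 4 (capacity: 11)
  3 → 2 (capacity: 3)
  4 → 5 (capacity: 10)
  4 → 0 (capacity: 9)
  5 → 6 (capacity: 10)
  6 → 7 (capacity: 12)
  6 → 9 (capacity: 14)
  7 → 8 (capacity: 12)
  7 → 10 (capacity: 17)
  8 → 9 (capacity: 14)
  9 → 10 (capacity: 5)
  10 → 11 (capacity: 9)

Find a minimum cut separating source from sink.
Min cut value = 9, edges: (10,11)

Min cut value: 9
Partition: S = [0, 1, 2, 3, 4, 5, 6, 7, 8, 9, 10], T = [11]
Cut edges: (10,11)

By max-flow min-cut theorem, max flow = min cut = 9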